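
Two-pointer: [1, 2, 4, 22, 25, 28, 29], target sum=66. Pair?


Two pointers: lo=0, hi=6
No pair sums to 66


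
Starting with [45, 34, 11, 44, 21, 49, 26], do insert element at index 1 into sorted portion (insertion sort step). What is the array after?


After one pass: [34, 45, 11, 44, 21, 49, 26]


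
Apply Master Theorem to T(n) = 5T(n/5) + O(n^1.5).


a=5, b=5, c=1.5. log_5(5)=1 < c=1.5. Case 3: O(n^c) = O(n^1.500)
Complexity: O(n^1.500)


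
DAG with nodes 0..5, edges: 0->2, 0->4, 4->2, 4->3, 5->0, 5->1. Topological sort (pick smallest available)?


Kahn's algorithm, process smallest node first
Order: [5, 0, 1, 4, 2, 3]


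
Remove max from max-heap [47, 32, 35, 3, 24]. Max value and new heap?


Max = 47
Replace root with last, heapify down
Resulting heap: [35, 32, 24, 3]


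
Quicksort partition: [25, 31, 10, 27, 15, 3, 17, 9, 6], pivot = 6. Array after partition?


Elements <= 6 go left of pivot.
Result: [3, 6, 10, 27, 15, 25, 17, 9, 31], pivot at index 1


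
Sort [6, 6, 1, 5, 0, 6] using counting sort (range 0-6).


Count array: [1, 1, 0, 0, 0, 1, 3]
Reconstruct: [0, 1, 5, 6, 6, 6]


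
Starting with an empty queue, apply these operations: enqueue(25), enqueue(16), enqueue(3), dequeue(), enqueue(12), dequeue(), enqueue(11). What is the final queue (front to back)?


enqueue(25) -> [25]
enqueue(16) -> [25, 16]
enqueue(3) -> [25, 16, 3]
dequeue() returns 25 -> [16, 3]
enqueue(12) -> [16, 3, 12]
dequeue() returns 16 -> [3, 12]
enqueue(11) -> [3, 12, 11]
Final queue (front to back): [3, 12, 11]


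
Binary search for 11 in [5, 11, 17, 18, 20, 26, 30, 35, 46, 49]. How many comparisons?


Search for 11:
[0,9] mid=4 arr[4]=20
[0,3] mid=1 arr[1]=11
Total: 2 comparisons


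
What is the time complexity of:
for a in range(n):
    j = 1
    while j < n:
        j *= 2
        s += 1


Per nesting level: O(n) * O(log n) = O(n log n)
Complexity: O(n log n)


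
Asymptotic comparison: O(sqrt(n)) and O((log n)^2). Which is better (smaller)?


polylogarithmic grows slower than sublinear
O((log n)^2) is asymptotically smaller; O(sqrt(n)) grows faster


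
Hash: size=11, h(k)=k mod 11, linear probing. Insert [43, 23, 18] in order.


Insertions: 43->slot 10; 23->slot 1; 18->slot 7
Table: [None, 23, None, None, None, None, None, 18, None, None, 43]


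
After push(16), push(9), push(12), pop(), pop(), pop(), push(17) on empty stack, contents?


push(16) -> [16]
push(9) -> [16, 9]
push(12) -> [16, 9, 12]
pop() returns 12 -> [16, 9]
pop() returns 9 -> [16]
pop() returns 16 -> []
push(17) -> [17]
Final stack (bottom to top): [17]


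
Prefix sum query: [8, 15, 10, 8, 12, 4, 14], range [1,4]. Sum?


Prefix sums: [0, 8, 23, 33, 41, 53, 57, 71]
Sum[1..4] = prefix[5] - prefix[1] = 53 - 8 = 45


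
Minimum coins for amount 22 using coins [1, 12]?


dp[0]=0; dp[i]=1+min(dp[i-c] for c in coins)
...dp[17]=6, dp[18]=7, dp[19]=8, dp[20]=9, dp[21]=10, dp[22]=11
Minimum coins for 22 = 11


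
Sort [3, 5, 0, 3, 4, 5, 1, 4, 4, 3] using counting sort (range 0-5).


Count array: [1, 1, 0, 3, 3, 2]
Reconstruct: [0, 1, 3, 3, 3, 4, 4, 4, 5, 5]


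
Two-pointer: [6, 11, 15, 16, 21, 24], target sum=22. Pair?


Two pointers: lo=0, hi=5
Found pair: (6, 16) summing to 22


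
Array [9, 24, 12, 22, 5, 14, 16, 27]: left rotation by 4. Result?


Left rotate by 4: [5, 14, 16, 27, 9, 24, 12, 22]


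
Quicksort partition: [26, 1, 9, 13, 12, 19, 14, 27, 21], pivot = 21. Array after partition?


Elements <= 21 go left of pivot.
Result: [1, 9, 13, 12, 19, 14, 21, 27, 26], pivot at index 6


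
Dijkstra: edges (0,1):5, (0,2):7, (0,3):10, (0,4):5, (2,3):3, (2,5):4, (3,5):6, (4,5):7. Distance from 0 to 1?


Dijkstra from 0:
Distances: {0: 0, 1: 5, 2: 7, 3: 10, 4: 5, 5: 11}
Shortest distance to 1 = 5, path = [0, 1]


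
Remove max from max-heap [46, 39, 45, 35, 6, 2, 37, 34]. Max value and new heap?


Max = 46
Replace root with last, heapify down
Resulting heap: [45, 39, 37, 35, 6, 2, 34]


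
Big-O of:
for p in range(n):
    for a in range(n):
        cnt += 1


Per nesting level: O(n) * O(n) = O(n^2)
Complexity: O(n^2)


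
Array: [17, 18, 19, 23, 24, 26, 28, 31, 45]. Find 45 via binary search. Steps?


Search for 45:
[0,8] mid=4 arr[4]=24
[5,8] mid=6 arr[6]=28
[7,8] mid=7 arr[7]=31
[8,8] mid=8 arr[8]=45
Total: 4 comparisons


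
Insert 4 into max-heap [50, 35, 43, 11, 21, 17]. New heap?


Append 4: [50, 35, 43, 11, 21, 17, 4]
Bubble up: no swaps needed
Result: [50, 35, 43, 11, 21, 17, 4]


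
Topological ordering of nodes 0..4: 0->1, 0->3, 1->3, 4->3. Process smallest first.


Kahn's algorithm, process smallest node first
Order: [0, 1, 2, 4, 3]


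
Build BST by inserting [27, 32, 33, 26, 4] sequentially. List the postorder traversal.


Root = 27; build tree by BST insertion.
Postorder traversal: [4, 26, 33, 32, 27]


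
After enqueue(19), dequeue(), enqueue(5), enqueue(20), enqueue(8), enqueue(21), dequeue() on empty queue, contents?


enqueue(19) -> [19]
dequeue() returns 19 -> []
enqueue(5) -> [5]
enqueue(20) -> [5, 20]
enqueue(8) -> [5, 20, 8]
enqueue(21) -> [5, 20, 8, 21]
dequeue() returns 5 -> [20, 8, 21]
Final queue (front to back): [20, 8, 21]


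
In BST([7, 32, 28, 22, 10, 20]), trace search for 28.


BST root = 7
Search for 28: compare at each node
Path: [7, 32, 28]


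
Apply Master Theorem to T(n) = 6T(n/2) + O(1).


a=6, b=2, c=0. log_2(6)=2.585 > c=0. Case 1: O(n^log_b(a)) = O(n^2.585)
Complexity: O(n^2.585)


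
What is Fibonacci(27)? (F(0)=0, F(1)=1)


F(n)=F(n-1)+F(n-2)
...F(25)=75025, F(26)=121393, F(27)=196418


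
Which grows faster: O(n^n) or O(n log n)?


linearithmic grows slower than n^n
O(n log n) is asymptotically smaller; O(n^n) grows faster


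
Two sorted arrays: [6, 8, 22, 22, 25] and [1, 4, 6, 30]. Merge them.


Compare heads, take smaller each step.
Merged: [1, 4, 6, 6, 8, 22, 22, 25, 30]


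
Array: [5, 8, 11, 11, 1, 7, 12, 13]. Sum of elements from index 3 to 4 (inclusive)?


Prefix sums: [0, 5, 13, 24, 35, 36, 43, 55, 68]
Sum[3..4] = prefix[5] - prefix[3] = 36 - 24 = 12


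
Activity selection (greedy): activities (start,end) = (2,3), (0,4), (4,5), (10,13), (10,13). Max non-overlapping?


Greedy: pick earliest-ending, then skip overlaps.
Selected (3 activities): [(2, 3), (4, 5), (10, 13)]


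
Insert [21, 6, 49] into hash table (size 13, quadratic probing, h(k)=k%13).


Insertions: 21->slot 8; 6->slot 6; 49->slot 10
Table: [None, None, None, None, None, None, 6, None, 21, None, 49, None, None]


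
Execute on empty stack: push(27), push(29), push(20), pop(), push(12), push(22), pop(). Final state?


push(27) -> [27]
push(29) -> [27, 29]
push(20) -> [27, 29, 20]
pop() returns 20 -> [27, 29]
push(12) -> [27, 29, 12]
push(22) -> [27, 29, 12, 22]
pop() returns 22 -> [27, 29, 12]
Final stack (bottom to top): [27, 29, 12]


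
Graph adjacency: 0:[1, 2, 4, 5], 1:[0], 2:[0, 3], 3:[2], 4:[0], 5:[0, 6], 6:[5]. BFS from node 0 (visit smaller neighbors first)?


BFS queue: start with [0]
Visit order: [0, 1, 2, 4, 5, 3, 6]


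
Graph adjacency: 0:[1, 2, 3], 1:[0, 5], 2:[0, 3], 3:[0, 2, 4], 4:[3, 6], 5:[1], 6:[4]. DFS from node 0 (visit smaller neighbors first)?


DFS stack-based: start with [0]
Visit order: [0, 1, 5, 2, 3, 4, 6]


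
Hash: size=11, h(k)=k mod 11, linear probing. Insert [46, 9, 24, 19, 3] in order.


Insertions: 46->slot 2; 9->slot 9; 24->slot 3; 19->slot 8; 3->slot 4
Table: [None, None, 46, 24, 3, None, None, None, 19, 9, None]


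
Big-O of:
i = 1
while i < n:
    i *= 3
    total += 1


Per nesting level: O(log n) = O(log n)
Complexity: O(log n)


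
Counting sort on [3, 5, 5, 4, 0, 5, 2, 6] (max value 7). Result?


Count array: [1, 0, 1, 1, 1, 3, 1, 0]
Reconstruct: [0, 2, 3, 4, 5, 5, 5, 6]


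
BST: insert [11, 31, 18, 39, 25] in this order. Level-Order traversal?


Root = 11; build tree by BST insertion.
Level-Order traversal: [11, 31, 18, 39, 25]


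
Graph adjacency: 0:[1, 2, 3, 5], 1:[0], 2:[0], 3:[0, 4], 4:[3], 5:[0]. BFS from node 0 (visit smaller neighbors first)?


BFS queue: start with [0]
Visit order: [0, 1, 2, 3, 5, 4]


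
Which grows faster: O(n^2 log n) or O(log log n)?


double-logarithmic grows slower than n^2 log n
O(log log n) is asymptotically smaller; O(n^2 log n) grows faster


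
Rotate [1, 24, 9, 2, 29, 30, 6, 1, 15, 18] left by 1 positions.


Left rotate by 1: [24, 9, 2, 29, 30, 6, 1, 15, 18, 1]


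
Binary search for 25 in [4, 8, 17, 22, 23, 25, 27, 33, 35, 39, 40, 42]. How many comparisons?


Search for 25:
[0,11] mid=5 arr[5]=25
Total: 1 comparisons


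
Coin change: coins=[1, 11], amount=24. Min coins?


dp[0]=0; dp[i]=1+min(dp[i-c] for c in coins)
...dp[19]=9, dp[20]=10, dp[21]=11, dp[22]=2, dp[23]=3, dp[24]=4
Minimum coins for 24 = 4


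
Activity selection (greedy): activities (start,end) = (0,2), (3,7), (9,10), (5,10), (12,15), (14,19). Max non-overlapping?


Greedy: pick earliest-ending, then skip overlaps.
Selected (4 activities): [(0, 2), (3, 7), (9, 10), (12, 15)]


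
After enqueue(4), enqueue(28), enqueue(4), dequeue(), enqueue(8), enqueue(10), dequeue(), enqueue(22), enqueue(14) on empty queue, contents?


enqueue(4) -> [4]
enqueue(28) -> [4, 28]
enqueue(4) -> [4, 28, 4]
dequeue() returns 4 -> [28, 4]
enqueue(8) -> [28, 4, 8]
enqueue(10) -> [28, 4, 8, 10]
dequeue() returns 28 -> [4, 8, 10]
enqueue(22) -> [4, 8, 10, 22]
enqueue(14) -> [4, 8, 10, 22, 14]
Final queue (front to back): [4, 8, 10, 22, 14]


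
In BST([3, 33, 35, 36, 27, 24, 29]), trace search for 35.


BST root = 3
Search for 35: compare at each node
Path: [3, 33, 35]


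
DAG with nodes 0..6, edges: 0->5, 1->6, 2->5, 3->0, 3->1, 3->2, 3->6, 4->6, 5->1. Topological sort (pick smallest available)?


Kahn's algorithm, process smallest node first
Order: [3, 0, 2, 4, 5, 1, 6]


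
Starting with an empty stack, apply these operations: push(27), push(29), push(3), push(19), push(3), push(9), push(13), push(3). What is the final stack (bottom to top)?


push(27) -> [27]
push(29) -> [27, 29]
push(3) -> [27, 29, 3]
push(19) -> [27, 29, 3, 19]
push(3) -> [27, 29, 3, 19, 3]
push(9) -> [27, 29, 3, 19, 3, 9]
push(13) -> [27, 29, 3, 19, 3, 9, 13]
push(3) -> [27, 29, 3, 19, 3, 9, 13, 3]
Final stack (bottom to top): [27, 29, 3, 19, 3, 9, 13, 3]


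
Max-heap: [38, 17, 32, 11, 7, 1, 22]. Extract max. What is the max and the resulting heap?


Max = 38
Replace root with last, heapify down
Resulting heap: [32, 17, 22, 11, 7, 1]


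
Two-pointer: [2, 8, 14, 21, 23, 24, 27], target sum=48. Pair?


Two pointers: lo=0, hi=6
Found pair: (21, 27) summing to 48


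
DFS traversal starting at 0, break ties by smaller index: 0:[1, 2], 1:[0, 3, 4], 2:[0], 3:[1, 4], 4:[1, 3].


DFS stack-based: start with [0]
Visit order: [0, 1, 3, 4, 2]


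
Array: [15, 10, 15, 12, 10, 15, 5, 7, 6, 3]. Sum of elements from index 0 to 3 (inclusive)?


Prefix sums: [0, 15, 25, 40, 52, 62, 77, 82, 89, 95, 98]
Sum[0..3] = prefix[4] - prefix[0] = 52 - 0 = 52


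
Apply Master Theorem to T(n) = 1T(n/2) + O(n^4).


a=1, b=2, c=4. log_2(1)=0 < c=4. Case 3: O(n^c) = O(n^4)
Complexity: O(n^4)


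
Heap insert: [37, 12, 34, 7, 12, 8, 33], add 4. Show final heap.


Append 4: [37, 12, 34, 7, 12, 8, 33, 4]
Bubble up: no swaps needed
Result: [37, 12, 34, 7, 12, 8, 33, 4]


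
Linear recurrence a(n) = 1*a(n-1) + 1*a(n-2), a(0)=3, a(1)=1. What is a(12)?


Build bottom-up:
...a(10)=157, a(11)=254, a(12)=1*254+1*157=411


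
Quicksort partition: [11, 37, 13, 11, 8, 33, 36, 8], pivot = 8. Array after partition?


Elements <= 8 go left of pivot.
Result: [8, 8, 13, 11, 11, 33, 36, 37], pivot at index 1


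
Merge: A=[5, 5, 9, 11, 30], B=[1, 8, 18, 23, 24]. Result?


Compare heads, take smaller each step.
Merged: [1, 5, 5, 8, 9, 11, 18, 23, 24, 30]


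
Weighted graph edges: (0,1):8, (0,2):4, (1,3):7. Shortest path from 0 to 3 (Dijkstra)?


Dijkstra from 0:
Distances: {0: 0, 1: 8, 2: 4, 3: 15}
Shortest distance to 3 = 15, path = [0, 1, 3]


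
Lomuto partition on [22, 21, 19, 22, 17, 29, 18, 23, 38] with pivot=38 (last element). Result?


Elements <= 38 go left of pivot.
Result: [22, 21, 19, 22, 17, 29, 18, 23, 38], pivot at index 8


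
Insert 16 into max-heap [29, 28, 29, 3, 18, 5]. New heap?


Append 16: [29, 28, 29, 3, 18, 5, 16]
Bubble up: no swaps needed
Result: [29, 28, 29, 3, 18, 5, 16]


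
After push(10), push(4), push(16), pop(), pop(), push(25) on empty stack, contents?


push(10) -> [10]
push(4) -> [10, 4]
push(16) -> [10, 4, 16]
pop() returns 16 -> [10, 4]
pop() returns 4 -> [10]
push(25) -> [10, 25]
Final stack (bottom to top): [10, 25]


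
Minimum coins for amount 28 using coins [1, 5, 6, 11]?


dp[0]=0; dp[i]=1+min(dp[i-c] for c in coins)
...dp[23]=3, dp[24]=4, dp[25]=5, dp[26]=4, dp[27]=3, dp[28]=3
Minimum coins for 28 = 3


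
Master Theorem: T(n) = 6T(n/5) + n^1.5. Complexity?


a=6, b=5, c=1.5. log_5(6)=1.113 < c=1.5. Case 3: O(n^c) = O(n^1.500)
Complexity: O(n^1.500)


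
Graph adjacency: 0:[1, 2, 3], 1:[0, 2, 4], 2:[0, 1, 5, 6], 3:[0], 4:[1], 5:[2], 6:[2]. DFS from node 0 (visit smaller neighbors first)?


DFS stack-based: start with [0]
Visit order: [0, 1, 2, 5, 6, 4, 3]


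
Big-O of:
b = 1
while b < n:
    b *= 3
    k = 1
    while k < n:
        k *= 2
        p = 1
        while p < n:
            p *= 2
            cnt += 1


Per nesting level: O(log n) * O(log n) * O(log n) = O((log n)^3)
Complexity: O((log n)^3)


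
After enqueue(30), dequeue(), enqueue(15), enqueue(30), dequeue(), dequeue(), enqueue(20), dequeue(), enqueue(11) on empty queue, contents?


enqueue(30) -> [30]
dequeue() returns 30 -> []
enqueue(15) -> [15]
enqueue(30) -> [15, 30]
dequeue() returns 15 -> [30]
dequeue() returns 30 -> []
enqueue(20) -> [20]
dequeue() returns 20 -> []
enqueue(11) -> [11]
Final queue (front to back): [11]


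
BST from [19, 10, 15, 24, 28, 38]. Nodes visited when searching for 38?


BST root = 19
Search for 38: compare at each node
Path: [19, 24, 28, 38]


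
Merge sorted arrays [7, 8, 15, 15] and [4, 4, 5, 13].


Compare heads, take smaller each step.
Merged: [4, 4, 5, 7, 8, 13, 15, 15]


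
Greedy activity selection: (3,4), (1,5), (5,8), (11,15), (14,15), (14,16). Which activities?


Greedy: pick earliest-ending, then skip overlaps.
Selected (3 activities): [(3, 4), (5, 8), (11, 15)]


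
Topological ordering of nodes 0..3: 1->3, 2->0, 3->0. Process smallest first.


Kahn's algorithm, process smallest node first
Order: [1, 2, 3, 0]


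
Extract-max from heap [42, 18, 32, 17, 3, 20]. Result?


Max = 42
Replace root with last, heapify down
Resulting heap: [32, 18, 20, 17, 3]


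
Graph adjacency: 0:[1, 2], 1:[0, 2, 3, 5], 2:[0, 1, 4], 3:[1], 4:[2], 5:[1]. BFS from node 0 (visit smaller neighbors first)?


BFS queue: start with [0]
Visit order: [0, 1, 2, 3, 5, 4]


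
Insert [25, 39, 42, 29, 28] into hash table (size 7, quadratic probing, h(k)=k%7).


Insertions: 25->slot 4; 39->slot 5; 42->slot 0; 29->slot 1; 28->slot 2
Table: [42, 29, 28, None, 25, 39, None]


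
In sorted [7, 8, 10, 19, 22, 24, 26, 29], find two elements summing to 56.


Two pointers: lo=0, hi=7
No pair sums to 56


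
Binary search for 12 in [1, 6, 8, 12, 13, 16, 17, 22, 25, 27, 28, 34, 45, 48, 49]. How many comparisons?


Search for 12:
[0,14] mid=7 arr[7]=22
[0,6] mid=3 arr[3]=12
Total: 2 comparisons


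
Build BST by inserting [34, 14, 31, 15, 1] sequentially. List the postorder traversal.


Root = 34; build tree by BST insertion.
Postorder traversal: [1, 15, 31, 14, 34]


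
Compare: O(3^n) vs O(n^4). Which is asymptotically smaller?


quartic grows slower than exponential (base 3)
O(n^4) is asymptotically smaller; O(3^n) grows faster


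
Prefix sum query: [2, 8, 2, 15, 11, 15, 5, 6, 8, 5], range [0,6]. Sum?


Prefix sums: [0, 2, 10, 12, 27, 38, 53, 58, 64, 72, 77]
Sum[0..6] = prefix[7] - prefix[0] = 58 - 0 = 58


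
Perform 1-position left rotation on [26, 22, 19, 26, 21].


Left rotate by 1: [22, 19, 26, 21, 26]


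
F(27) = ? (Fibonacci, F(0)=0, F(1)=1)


F(n)=F(n-1)+F(n-2)
...F(25)=75025, F(26)=121393, F(27)=196418


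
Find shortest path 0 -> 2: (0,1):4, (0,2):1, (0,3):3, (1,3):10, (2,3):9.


Dijkstra from 0:
Distances: {0: 0, 1: 4, 2: 1, 3: 3}
Shortest distance to 2 = 1, path = [0, 2]


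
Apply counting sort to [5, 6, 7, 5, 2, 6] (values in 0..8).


Count array: [0, 0, 1, 0, 0, 2, 2, 1, 0]
Reconstruct: [2, 5, 5, 6, 6, 7]


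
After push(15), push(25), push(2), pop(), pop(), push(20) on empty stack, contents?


push(15) -> [15]
push(25) -> [15, 25]
push(2) -> [15, 25, 2]
pop() returns 2 -> [15, 25]
pop() returns 25 -> [15]
push(20) -> [15, 20]
Final stack (bottom to top): [15, 20]


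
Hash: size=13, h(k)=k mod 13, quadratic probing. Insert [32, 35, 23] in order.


Insertions: 32->slot 6; 35->slot 9; 23->slot 10
Table: [None, None, None, None, None, None, 32, None, None, 35, 23, None, None]


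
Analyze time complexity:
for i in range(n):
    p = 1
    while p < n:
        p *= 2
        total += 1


Per nesting level: O(n) * O(log n) = O(n log n)
Complexity: O(n log n)


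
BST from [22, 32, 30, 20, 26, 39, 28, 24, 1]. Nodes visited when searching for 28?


BST root = 22
Search for 28: compare at each node
Path: [22, 32, 30, 26, 28]


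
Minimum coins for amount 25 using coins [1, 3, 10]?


dp[0]=0; dp[i]=1+min(dp[i-c] for c in coins)
...dp[20]=2, dp[21]=3, dp[22]=4, dp[23]=3, dp[24]=4, dp[25]=5
Minimum coins for 25 = 5


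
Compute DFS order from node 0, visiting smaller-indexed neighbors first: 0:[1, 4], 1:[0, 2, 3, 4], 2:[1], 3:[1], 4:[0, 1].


DFS stack-based: start with [0]
Visit order: [0, 1, 2, 3, 4]


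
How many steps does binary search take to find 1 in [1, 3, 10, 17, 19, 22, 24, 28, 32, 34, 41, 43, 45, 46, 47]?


Search for 1:
[0,14] mid=7 arr[7]=28
[0,6] mid=3 arr[3]=17
[0,2] mid=1 arr[1]=3
[0,0] mid=0 arr[0]=1
Total: 4 comparisons


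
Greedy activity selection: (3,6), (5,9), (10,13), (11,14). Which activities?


Greedy: pick earliest-ending, then skip overlaps.
Selected (2 activities): [(3, 6), (10, 13)]


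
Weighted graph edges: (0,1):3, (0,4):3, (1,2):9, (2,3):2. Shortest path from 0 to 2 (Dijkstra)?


Dijkstra from 0:
Distances: {0: 0, 1: 3, 2: 12, 3: 14, 4: 3}
Shortest distance to 2 = 12, path = [0, 1, 2]


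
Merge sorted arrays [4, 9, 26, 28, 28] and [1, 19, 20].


Compare heads, take smaller each step.
Merged: [1, 4, 9, 19, 20, 26, 28, 28]


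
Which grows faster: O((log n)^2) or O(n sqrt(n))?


polylogarithmic grows slower than n^1.5
O((log n)^2) is asymptotically smaller; O(n sqrt(n)) grows faster


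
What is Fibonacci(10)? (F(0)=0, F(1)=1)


F(n)=F(n-1)+F(n-2)
...F(8)=21, F(9)=34, F(10)=55


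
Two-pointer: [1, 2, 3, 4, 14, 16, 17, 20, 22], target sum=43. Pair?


Two pointers: lo=0, hi=8
No pair sums to 43


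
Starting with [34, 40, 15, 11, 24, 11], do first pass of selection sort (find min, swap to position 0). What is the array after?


After one pass: [11, 40, 15, 34, 24, 11]


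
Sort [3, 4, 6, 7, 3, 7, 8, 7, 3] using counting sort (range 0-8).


Count array: [0, 0, 0, 3, 1, 0, 1, 3, 1]
Reconstruct: [3, 3, 3, 4, 6, 7, 7, 7, 8]


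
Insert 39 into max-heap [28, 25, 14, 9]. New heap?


Append 39: [28, 25, 14, 9, 39]
Bubble up: swap idx 4(39) with idx 1(25); swap idx 1(39) with idx 0(28)
Result: [39, 28, 14, 9, 25]


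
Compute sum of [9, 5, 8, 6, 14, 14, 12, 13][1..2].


Prefix sums: [0, 9, 14, 22, 28, 42, 56, 68, 81]
Sum[1..2] = prefix[3] - prefix[1] = 22 - 9 = 13


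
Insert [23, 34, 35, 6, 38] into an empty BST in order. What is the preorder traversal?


Root = 23; build tree by BST insertion.
Preorder traversal: [23, 6, 34, 35, 38]


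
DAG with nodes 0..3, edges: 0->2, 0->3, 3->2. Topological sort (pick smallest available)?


Kahn's algorithm, process smallest node first
Order: [0, 1, 3, 2]


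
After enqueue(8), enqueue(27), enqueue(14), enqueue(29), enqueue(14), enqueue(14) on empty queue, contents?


enqueue(8) -> [8]
enqueue(27) -> [8, 27]
enqueue(14) -> [8, 27, 14]
enqueue(29) -> [8, 27, 14, 29]
enqueue(14) -> [8, 27, 14, 29, 14]
enqueue(14) -> [8, 27, 14, 29, 14, 14]
Final queue (front to back): [8, 27, 14, 29, 14, 14]


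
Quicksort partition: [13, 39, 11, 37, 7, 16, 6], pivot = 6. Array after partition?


Elements <= 6 go left of pivot.
Result: [6, 39, 11, 37, 7, 16, 13], pivot at index 0


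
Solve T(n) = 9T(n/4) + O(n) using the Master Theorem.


a=9, b=4, c=1. log_4(9)=1.585 > c=1. Case 1: O(n^log_b(a)) = O(n^1.585)
Complexity: O(n^1.585)


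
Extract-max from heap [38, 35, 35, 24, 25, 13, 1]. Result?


Max = 38
Replace root with last, heapify down
Resulting heap: [35, 25, 35, 24, 1, 13]


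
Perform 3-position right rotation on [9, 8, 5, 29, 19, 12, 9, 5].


Right rotate by 3: [12, 9, 5, 9, 8, 5, 29, 19]


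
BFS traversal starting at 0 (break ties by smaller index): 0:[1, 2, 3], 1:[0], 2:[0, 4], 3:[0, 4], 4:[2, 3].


BFS queue: start with [0]
Visit order: [0, 1, 2, 3, 4]


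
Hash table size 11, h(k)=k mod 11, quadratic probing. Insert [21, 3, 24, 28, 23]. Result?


Insertions: 21->slot 10; 3->slot 3; 24->slot 2; 28->slot 6; 23->slot 1
Table: [None, 23, 24, 3, None, None, 28, None, None, None, 21]


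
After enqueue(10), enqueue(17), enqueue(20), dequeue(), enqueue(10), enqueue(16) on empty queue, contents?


enqueue(10) -> [10]
enqueue(17) -> [10, 17]
enqueue(20) -> [10, 17, 20]
dequeue() returns 10 -> [17, 20]
enqueue(10) -> [17, 20, 10]
enqueue(16) -> [17, 20, 10, 16]
Final queue (front to back): [17, 20, 10, 16]


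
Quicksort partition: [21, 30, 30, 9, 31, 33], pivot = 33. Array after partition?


Elements <= 33 go left of pivot.
Result: [21, 30, 30, 9, 31, 33], pivot at index 5


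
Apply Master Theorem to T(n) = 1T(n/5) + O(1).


a=1, b=5, c=0. log_5(1)=0 = c=0. Case 2: O(n^c log n) = O(log n)
Complexity: O(log n)


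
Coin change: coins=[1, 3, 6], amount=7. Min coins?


dp[0]=0; dp[i]=1+min(dp[i-c] for c in coins)
...dp[2]=2, dp[3]=1, dp[4]=2, dp[5]=3, dp[6]=1, dp[7]=2
Minimum coins for 7 = 2


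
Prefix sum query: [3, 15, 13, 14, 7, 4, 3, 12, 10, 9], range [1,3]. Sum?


Prefix sums: [0, 3, 18, 31, 45, 52, 56, 59, 71, 81, 90]
Sum[1..3] = prefix[4] - prefix[1] = 45 - 3 = 42


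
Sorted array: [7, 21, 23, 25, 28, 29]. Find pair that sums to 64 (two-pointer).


Two pointers: lo=0, hi=5
No pair sums to 64


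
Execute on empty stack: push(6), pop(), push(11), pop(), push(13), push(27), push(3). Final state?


push(6) -> [6]
pop() returns 6 -> []
push(11) -> [11]
pop() returns 11 -> []
push(13) -> [13]
push(27) -> [13, 27]
push(3) -> [13, 27, 3]
Final stack (bottom to top): [13, 27, 3]


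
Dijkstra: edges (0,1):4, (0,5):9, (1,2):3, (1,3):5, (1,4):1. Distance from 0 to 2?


Dijkstra from 0:
Distances: {0: 0, 1: 4, 2: 7, 3: 9, 4: 5, 5: 9}
Shortest distance to 2 = 7, path = [0, 1, 2]


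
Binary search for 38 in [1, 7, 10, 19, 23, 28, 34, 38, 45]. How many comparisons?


Search for 38:
[0,8] mid=4 arr[4]=23
[5,8] mid=6 arr[6]=34
[7,8] mid=7 arr[7]=38
Total: 3 comparisons


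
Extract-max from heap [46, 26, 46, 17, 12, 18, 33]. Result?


Max = 46
Replace root with last, heapify down
Resulting heap: [46, 26, 33, 17, 12, 18]


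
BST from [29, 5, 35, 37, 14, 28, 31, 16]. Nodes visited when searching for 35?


BST root = 29
Search for 35: compare at each node
Path: [29, 35]


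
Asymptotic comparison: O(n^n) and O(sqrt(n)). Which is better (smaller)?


sublinear grows slower than n^n
O(sqrt(n)) is asymptotically smaller; O(n^n) grows faster


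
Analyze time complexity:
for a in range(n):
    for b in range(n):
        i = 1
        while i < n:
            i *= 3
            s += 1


Per nesting level: O(n) * O(n) * O(log n) = O(n^2 log n)
Complexity: O(n^2 log n)


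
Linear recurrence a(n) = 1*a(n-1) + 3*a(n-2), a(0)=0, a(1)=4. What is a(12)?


Build bottom-up:
...a(10)=4636, a(11)=10732, a(12)=1*10732+3*4636=24640


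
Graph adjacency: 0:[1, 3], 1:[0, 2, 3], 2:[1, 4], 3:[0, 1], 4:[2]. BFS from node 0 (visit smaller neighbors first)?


BFS queue: start with [0]
Visit order: [0, 1, 3, 2, 4]


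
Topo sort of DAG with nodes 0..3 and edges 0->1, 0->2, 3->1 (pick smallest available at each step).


Kahn's algorithm, process smallest node first
Order: [0, 2, 3, 1]


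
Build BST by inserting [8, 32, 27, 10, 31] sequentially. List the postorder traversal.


Root = 8; build tree by BST insertion.
Postorder traversal: [10, 31, 27, 32, 8]


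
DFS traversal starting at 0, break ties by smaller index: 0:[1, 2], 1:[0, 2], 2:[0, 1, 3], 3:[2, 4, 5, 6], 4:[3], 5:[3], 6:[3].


DFS stack-based: start with [0]
Visit order: [0, 1, 2, 3, 4, 5, 6]


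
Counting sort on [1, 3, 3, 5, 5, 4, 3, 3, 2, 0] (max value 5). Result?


Count array: [1, 1, 1, 4, 1, 2]
Reconstruct: [0, 1, 2, 3, 3, 3, 3, 4, 5, 5]


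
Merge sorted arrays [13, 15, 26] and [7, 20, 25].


Compare heads, take smaller each step.
Merged: [7, 13, 15, 20, 25, 26]


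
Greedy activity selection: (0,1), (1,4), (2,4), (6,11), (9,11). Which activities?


Greedy: pick earliest-ending, then skip overlaps.
Selected (3 activities): [(0, 1), (1, 4), (6, 11)]


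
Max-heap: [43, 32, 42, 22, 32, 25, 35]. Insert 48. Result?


Append 48: [43, 32, 42, 22, 32, 25, 35, 48]
Bubble up: swap idx 7(48) with idx 3(22); swap idx 3(48) with idx 1(32); swap idx 1(48) with idx 0(43)
Result: [48, 43, 42, 32, 32, 25, 35, 22]


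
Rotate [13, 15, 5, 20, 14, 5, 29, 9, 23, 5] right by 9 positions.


Right rotate by 9: [15, 5, 20, 14, 5, 29, 9, 23, 5, 13]


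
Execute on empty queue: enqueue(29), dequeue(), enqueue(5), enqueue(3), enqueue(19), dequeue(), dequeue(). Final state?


enqueue(29) -> [29]
dequeue() returns 29 -> []
enqueue(5) -> [5]
enqueue(3) -> [5, 3]
enqueue(19) -> [5, 3, 19]
dequeue() returns 5 -> [3, 19]
dequeue() returns 3 -> [19]
Final queue (front to back): [19]


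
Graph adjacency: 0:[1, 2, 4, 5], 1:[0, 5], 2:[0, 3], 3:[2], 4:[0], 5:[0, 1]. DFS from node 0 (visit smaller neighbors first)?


DFS stack-based: start with [0]
Visit order: [0, 1, 5, 2, 3, 4]


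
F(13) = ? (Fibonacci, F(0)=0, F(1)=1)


F(n)=F(n-1)+F(n-2)
...F(11)=89, F(12)=144, F(13)=233


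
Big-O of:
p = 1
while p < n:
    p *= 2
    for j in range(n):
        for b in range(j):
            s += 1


Per nesting level: O(log n) * O(n) * O(n) [triangular over j] = O(n^2 log n)
Complexity: O(n^2 log n)


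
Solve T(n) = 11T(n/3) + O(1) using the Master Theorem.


a=11, b=3, c=0. log_3(11)=2.183 > c=0. Case 1: O(n^log_b(a)) = O(n^2.183)
Complexity: O(n^2.183)


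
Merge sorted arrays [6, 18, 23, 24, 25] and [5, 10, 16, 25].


Compare heads, take smaller each step.
Merged: [5, 6, 10, 16, 18, 23, 24, 25, 25]


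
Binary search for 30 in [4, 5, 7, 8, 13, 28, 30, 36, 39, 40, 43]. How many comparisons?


Search for 30:
[0,10] mid=5 arr[5]=28
[6,10] mid=8 arr[8]=39
[6,7] mid=6 arr[6]=30
Total: 3 comparisons


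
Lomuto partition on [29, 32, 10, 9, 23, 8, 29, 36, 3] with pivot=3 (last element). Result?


Elements <= 3 go left of pivot.
Result: [3, 32, 10, 9, 23, 8, 29, 36, 29], pivot at index 0


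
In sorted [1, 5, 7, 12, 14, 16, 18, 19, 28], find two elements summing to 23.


Two pointers: lo=0, hi=8
Found pair: (5, 18) summing to 23


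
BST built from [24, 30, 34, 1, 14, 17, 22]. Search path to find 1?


BST root = 24
Search for 1: compare at each node
Path: [24, 1]


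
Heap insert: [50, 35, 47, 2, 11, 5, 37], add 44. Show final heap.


Append 44: [50, 35, 47, 2, 11, 5, 37, 44]
Bubble up: swap idx 7(44) with idx 3(2); swap idx 3(44) with idx 1(35)
Result: [50, 44, 47, 35, 11, 5, 37, 2]


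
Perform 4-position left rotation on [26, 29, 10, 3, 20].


Left rotate by 4: [20, 26, 29, 10, 3]


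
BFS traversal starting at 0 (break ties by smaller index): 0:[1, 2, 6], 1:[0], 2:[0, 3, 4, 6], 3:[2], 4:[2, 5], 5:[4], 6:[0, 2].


BFS queue: start with [0]
Visit order: [0, 1, 2, 6, 3, 4, 5]


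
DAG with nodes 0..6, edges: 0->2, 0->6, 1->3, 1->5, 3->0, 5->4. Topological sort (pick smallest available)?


Kahn's algorithm, process smallest node first
Order: [1, 3, 0, 2, 5, 4, 6]


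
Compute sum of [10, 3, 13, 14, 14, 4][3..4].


Prefix sums: [0, 10, 13, 26, 40, 54, 58]
Sum[3..4] = prefix[5] - prefix[3] = 54 - 26 = 28


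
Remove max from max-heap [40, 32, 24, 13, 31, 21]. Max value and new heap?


Max = 40
Replace root with last, heapify down
Resulting heap: [32, 31, 24, 13, 21]


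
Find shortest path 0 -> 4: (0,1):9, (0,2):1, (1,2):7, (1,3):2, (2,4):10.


Dijkstra from 0:
Distances: {0: 0, 1: 8, 2: 1, 3: 10, 4: 11}
Shortest distance to 4 = 11, path = [0, 2, 4]


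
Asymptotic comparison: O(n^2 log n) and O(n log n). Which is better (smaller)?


linearithmic grows slower than n^2 log n
O(n log n) is asymptotically smaller; O(n^2 log n) grows faster


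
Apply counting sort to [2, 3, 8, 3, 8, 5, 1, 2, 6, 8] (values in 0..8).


Count array: [0, 1, 2, 2, 0, 1, 1, 0, 3]
Reconstruct: [1, 2, 2, 3, 3, 5, 6, 8, 8, 8]


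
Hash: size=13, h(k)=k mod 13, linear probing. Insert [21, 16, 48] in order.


Insertions: 21->slot 8; 16->slot 3; 48->slot 9
Table: [None, None, None, 16, None, None, None, None, 21, 48, None, None, None]


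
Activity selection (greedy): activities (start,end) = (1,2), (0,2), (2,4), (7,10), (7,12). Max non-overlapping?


Greedy: pick earliest-ending, then skip overlaps.
Selected (3 activities): [(1, 2), (2, 4), (7, 10)]


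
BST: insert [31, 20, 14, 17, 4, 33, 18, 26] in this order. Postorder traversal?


Root = 31; build tree by BST insertion.
Postorder traversal: [4, 18, 17, 14, 26, 20, 33, 31]


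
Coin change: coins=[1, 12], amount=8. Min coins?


dp[0]=0; dp[i]=1+min(dp[i-c] for c in coins)
...dp[3]=3, dp[4]=4, dp[5]=5, dp[6]=6, dp[7]=7, dp[8]=8
Minimum coins for 8 = 8


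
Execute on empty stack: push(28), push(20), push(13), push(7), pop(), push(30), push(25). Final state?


push(28) -> [28]
push(20) -> [28, 20]
push(13) -> [28, 20, 13]
push(7) -> [28, 20, 13, 7]
pop() returns 7 -> [28, 20, 13]
push(30) -> [28, 20, 13, 30]
push(25) -> [28, 20, 13, 30, 25]
Final stack (bottom to top): [28, 20, 13, 30, 25]


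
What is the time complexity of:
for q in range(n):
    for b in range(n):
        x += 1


Per nesting level: O(n) * O(n) = O(n^2)
Complexity: O(n^2)


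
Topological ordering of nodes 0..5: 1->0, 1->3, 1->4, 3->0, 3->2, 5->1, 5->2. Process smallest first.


Kahn's algorithm, process smallest node first
Order: [5, 1, 3, 0, 2, 4]


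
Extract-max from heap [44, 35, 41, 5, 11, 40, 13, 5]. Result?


Max = 44
Replace root with last, heapify down
Resulting heap: [41, 35, 40, 5, 11, 5, 13]


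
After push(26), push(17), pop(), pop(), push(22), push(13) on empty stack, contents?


push(26) -> [26]
push(17) -> [26, 17]
pop() returns 17 -> [26]
pop() returns 26 -> []
push(22) -> [22]
push(13) -> [22, 13]
Final stack (bottom to top): [22, 13]


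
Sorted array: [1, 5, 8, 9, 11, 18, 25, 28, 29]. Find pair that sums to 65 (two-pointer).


Two pointers: lo=0, hi=8
No pair sums to 65


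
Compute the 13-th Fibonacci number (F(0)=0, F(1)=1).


F(n)=F(n-1)+F(n-2)
...F(11)=89, F(12)=144, F(13)=233


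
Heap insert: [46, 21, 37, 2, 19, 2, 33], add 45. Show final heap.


Append 45: [46, 21, 37, 2, 19, 2, 33, 45]
Bubble up: swap idx 7(45) with idx 3(2); swap idx 3(45) with idx 1(21)
Result: [46, 45, 37, 21, 19, 2, 33, 2]


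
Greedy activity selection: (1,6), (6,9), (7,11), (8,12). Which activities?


Greedy: pick earliest-ending, then skip overlaps.
Selected (2 activities): [(1, 6), (6, 9)]


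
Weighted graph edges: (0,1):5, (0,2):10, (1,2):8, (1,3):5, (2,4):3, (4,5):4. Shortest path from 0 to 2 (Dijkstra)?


Dijkstra from 0:
Distances: {0: 0, 1: 5, 2: 10, 3: 10, 4: 13, 5: 17}
Shortest distance to 2 = 10, path = [0, 2]


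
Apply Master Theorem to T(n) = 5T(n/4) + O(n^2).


a=5, b=4, c=2. log_4(5)=1.161 < c=2. Case 3: O(n^c) = O(n^2)
Complexity: O(n^2)


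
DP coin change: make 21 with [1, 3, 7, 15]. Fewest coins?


dp[0]=0; dp[i]=1+min(dp[i-c] for c in coins)
...dp[16]=2, dp[17]=3, dp[18]=2, dp[19]=3, dp[20]=4, dp[21]=3
Minimum coins for 21 = 3


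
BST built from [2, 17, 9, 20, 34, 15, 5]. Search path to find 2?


BST root = 2
Search for 2: compare at each node
Path: [2]


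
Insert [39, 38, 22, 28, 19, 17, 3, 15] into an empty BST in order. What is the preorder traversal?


Root = 39; build tree by BST insertion.
Preorder traversal: [39, 38, 22, 19, 17, 3, 15, 28]


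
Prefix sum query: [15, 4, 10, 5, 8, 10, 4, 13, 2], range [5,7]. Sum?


Prefix sums: [0, 15, 19, 29, 34, 42, 52, 56, 69, 71]
Sum[5..7] = prefix[8] - prefix[5] = 69 - 42 = 27


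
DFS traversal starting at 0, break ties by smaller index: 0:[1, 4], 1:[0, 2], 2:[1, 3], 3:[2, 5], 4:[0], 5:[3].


DFS stack-based: start with [0]
Visit order: [0, 1, 2, 3, 5, 4]


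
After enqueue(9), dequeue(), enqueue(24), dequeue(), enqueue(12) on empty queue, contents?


enqueue(9) -> [9]
dequeue() returns 9 -> []
enqueue(24) -> [24]
dequeue() returns 24 -> []
enqueue(12) -> [12]
Final queue (front to back): [12]


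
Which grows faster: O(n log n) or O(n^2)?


linearithmic grows slower than quadratic
O(n log n) is asymptotically smaller; O(n^2) grows faster


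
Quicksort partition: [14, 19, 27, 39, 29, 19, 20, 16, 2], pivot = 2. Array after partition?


Elements <= 2 go left of pivot.
Result: [2, 19, 27, 39, 29, 19, 20, 16, 14], pivot at index 0


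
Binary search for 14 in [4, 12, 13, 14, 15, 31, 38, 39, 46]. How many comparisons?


Search for 14:
[0,8] mid=4 arr[4]=15
[0,3] mid=1 arr[1]=12
[2,3] mid=2 arr[2]=13
[3,3] mid=3 arr[3]=14
Total: 4 comparisons


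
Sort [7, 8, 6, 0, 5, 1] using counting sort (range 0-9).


Count array: [1, 1, 0, 0, 0, 1, 1, 1, 1, 0]
Reconstruct: [0, 1, 5, 6, 7, 8]


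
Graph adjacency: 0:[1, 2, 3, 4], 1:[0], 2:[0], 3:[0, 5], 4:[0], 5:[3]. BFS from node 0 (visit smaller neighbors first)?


BFS queue: start with [0]
Visit order: [0, 1, 2, 3, 4, 5]


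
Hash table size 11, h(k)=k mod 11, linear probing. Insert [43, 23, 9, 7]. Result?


Insertions: 43->slot 10; 23->slot 1; 9->slot 9; 7->slot 7
Table: [None, 23, None, None, None, None, None, 7, None, 9, 43]


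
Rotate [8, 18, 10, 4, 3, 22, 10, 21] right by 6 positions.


Right rotate by 6: [10, 4, 3, 22, 10, 21, 8, 18]


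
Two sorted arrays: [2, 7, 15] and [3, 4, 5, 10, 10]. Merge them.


Compare heads, take smaller each step.
Merged: [2, 3, 4, 5, 7, 10, 10, 15]


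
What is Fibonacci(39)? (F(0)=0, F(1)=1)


F(n)=F(n-1)+F(n-2)
...F(37)=24157817, F(38)=39088169, F(39)=63245986


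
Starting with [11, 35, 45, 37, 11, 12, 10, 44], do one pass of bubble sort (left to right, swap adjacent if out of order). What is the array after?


After one pass: [11, 35, 37, 11, 12, 10, 44, 45]


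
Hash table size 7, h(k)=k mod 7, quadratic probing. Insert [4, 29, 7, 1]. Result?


Insertions: 4->slot 4; 29->slot 1; 7->slot 0; 1->slot 2
Table: [7, 29, 1, None, 4, None, None]


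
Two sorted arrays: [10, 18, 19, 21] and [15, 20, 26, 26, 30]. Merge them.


Compare heads, take smaller each step.
Merged: [10, 15, 18, 19, 20, 21, 26, 26, 30]


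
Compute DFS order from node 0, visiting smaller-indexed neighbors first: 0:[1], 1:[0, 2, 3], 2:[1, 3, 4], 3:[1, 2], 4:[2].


DFS stack-based: start with [0]
Visit order: [0, 1, 2, 3, 4]


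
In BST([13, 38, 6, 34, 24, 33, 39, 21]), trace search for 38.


BST root = 13
Search for 38: compare at each node
Path: [13, 38]


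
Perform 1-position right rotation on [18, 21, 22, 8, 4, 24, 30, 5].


Right rotate by 1: [5, 18, 21, 22, 8, 4, 24, 30]


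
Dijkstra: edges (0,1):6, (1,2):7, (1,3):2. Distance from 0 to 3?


Dijkstra from 0:
Distances: {0: 0, 1: 6, 2: 13, 3: 8}
Shortest distance to 3 = 8, path = [0, 1, 3]


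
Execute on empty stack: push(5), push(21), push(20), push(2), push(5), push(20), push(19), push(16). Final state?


push(5) -> [5]
push(21) -> [5, 21]
push(20) -> [5, 21, 20]
push(2) -> [5, 21, 20, 2]
push(5) -> [5, 21, 20, 2, 5]
push(20) -> [5, 21, 20, 2, 5, 20]
push(19) -> [5, 21, 20, 2, 5, 20, 19]
push(16) -> [5, 21, 20, 2, 5, 20, 19, 16]
Final stack (bottom to top): [5, 21, 20, 2, 5, 20, 19, 16]


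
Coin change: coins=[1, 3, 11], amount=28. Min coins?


dp[0]=0; dp[i]=1+min(dp[i-c] for c in coins)
...dp[23]=3, dp[24]=4, dp[25]=3, dp[26]=4, dp[27]=5, dp[28]=4
Minimum coins for 28 = 4


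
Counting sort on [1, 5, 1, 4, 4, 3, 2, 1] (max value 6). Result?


Count array: [0, 3, 1, 1, 2, 1, 0]
Reconstruct: [1, 1, 1, 2, 3, 4, 4, 5]


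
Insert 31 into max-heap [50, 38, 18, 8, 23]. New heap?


Append 31: [50, 38, 18, 8, 23, 31]
Bubble up: swap idx 5(31) with idx 2(18)
Result: [50, 38, 31, 8, 23, 18]


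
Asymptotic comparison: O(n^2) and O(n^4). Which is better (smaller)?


quadratic grows slower than quartic
O(n^2) is asymptotically smaller; O(n^4) grows faster


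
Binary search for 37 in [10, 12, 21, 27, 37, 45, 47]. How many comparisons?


Search for 37:
[0,6] mid=3 arr[3]=27
[4,6] mid=5 arr[5]=45
[4,4] mid=4 arr[4]=37
Total: 3 comparisons


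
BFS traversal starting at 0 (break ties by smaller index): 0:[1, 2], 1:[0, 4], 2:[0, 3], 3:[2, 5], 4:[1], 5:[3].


BFS queue: start with [0]
Visit order: [0, 1, 2, 4, 3, 5]


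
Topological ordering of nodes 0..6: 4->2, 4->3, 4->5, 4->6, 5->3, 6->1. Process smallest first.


Kahn's algorithm, process smallest node first
Order: [0, 4, 2, 5, 3, 6, 1]


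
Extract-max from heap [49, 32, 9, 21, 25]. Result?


Max = 49
Replace root with last, heapify down
Resulting heap: [32, 25, 9, 21]


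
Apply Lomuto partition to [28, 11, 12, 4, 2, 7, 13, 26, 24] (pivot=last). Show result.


Elements <= 24 go left of pivot.
Result: [11, 12, 4, 2, 7, 13, 24, 26, 28], pivot at index 6


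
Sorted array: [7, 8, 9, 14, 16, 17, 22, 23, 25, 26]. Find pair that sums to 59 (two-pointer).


Two pointers: lo=0, hi=9
No pair sums to 59


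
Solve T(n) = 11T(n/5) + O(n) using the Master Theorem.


a=11, b=5, c=1. log_5(11)=1.490 > c=1. Case 1: O(n^log_b(a)) = O(n^1.490)
Complexity: O(n^1.490)


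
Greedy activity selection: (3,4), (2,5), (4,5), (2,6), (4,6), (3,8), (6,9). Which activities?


Greedy: pick earliest-ending, then skip overlaps.
Selected (3 activities): [(3, 4), (4, 5), (6, 9)]


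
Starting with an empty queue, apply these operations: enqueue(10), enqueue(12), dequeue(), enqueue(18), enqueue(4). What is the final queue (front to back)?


enqueue(10) -> [10]
enqueue(12) -> [10, 12]
dequeue() returns 10 -> [12]
enqueue(18) -> [12, 18]
enqueue(4) -> [12, 18, 4]
Final queue (front to back): [12, 18, 4]


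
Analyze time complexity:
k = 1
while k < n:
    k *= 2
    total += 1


Per nesting level: O(log n) = O(log n)
Complexity: O(log n)


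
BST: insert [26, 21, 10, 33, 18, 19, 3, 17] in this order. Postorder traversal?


Root = 26; build tree by BST insertion.
Postorder traversal: [3, 17, 19, 18, 10, 21, 33, 26]
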